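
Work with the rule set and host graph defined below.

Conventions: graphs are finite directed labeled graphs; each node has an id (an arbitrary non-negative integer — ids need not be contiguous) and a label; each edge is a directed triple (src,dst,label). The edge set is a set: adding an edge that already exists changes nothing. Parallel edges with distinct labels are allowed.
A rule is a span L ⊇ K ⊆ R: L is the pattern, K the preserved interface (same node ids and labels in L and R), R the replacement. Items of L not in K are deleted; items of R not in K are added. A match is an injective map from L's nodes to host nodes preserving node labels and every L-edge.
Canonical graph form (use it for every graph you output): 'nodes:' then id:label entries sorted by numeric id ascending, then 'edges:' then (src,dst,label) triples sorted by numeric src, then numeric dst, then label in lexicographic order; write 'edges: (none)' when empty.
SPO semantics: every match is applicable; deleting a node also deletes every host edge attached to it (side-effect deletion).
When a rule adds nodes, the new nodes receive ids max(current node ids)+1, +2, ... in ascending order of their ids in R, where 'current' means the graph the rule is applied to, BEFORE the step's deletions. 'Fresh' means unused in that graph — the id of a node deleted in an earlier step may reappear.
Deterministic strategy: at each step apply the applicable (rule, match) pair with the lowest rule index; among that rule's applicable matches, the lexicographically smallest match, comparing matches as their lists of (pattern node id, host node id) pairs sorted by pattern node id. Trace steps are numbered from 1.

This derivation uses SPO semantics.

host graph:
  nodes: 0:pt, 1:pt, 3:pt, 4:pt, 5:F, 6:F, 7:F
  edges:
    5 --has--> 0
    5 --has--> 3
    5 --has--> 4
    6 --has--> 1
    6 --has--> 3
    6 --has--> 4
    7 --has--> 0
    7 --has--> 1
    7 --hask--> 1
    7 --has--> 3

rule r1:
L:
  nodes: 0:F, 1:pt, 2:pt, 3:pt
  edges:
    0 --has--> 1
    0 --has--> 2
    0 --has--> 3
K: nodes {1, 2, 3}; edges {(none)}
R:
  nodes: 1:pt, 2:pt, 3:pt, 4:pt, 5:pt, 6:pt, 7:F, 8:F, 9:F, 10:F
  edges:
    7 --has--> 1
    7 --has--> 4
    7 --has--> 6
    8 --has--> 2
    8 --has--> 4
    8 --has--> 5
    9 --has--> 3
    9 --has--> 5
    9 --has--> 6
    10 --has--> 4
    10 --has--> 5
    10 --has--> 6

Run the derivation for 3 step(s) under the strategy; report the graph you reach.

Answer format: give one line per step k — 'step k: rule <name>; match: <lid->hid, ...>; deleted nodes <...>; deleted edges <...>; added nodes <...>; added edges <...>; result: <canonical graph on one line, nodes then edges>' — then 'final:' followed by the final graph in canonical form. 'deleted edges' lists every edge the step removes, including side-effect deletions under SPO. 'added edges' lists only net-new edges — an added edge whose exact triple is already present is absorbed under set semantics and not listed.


step 1: rule r1; match: 0->5, 1->0, 2->3, 3->4; deleted nodes 5; deleted edges (5,0,has); (5,3,has); (5,4,has); added nodes 8, 9, 10, 11, 12, 13, 14; added edges (11,0,has); (11,8,has); (11,10,has); (12,3,has); (12,8,has); (12,9,has); (13,4,has); (13,9,has); (13,10,has); (14,8,has); (14,9,has); (14,10,has); result: nodes: 0:pt, 1:pt, 3:pt, 4:pt, 6:F, 7:F, 8:pt, 9:pt, 10:pt, 11:F, 12:F, 13:F, 14:F edges: (6,1,has); (6,3,has); (6,4,has); (7,0,has); (7,1,has); (7,1,hask); (7,3,has); (11,0,has); (11,8,has); (11,10,has); (12,3,has); (12,8,has); (12,9,has); (13,4,has); (13,9,has); (13,10,has); (14,8,has); (14,9,has); (14,10,has)
step 2: rule r1; match: 0->6, 1->1, 2->3, 3->4; deleted nodes 6; deleted edges (6,1,has); (6,3,has); (6,4,has); added nodes 15, 16, 17, 18, 19, 20, 21; added edges (18,1,has); (18,15,has); (18,17,has); (19,3,has); (19,15,has); (19,16,has); (20,4,has); (20,16,has); (20,17,has); (21,15,has); (21,16,has); (21,17,has); result: nodes: 0:pt, 1:pt, 3:pt, 4:pt, 7:F, 8:pt, 9:pt, 10:pt, 11:F, 12:F, 13:F, 14:F, 15:pt, 16:pt, 17:pt, 18:F, 19:F, 20:F, 21:F edges: (7,0,has); (7,1,has); (7,1,hask); (7,3,has); (11,0,has); (11,8,has); (11,10,has); (12,3,has); (12,8,has); (12,9,has); (13,4,has); (13,9,has); (13,10,has); (14,8,has); (14,9,has); (14,10,has); (18,1,has); (18,15,has); (18,17,has); (19,3,has); (19,15,has); (19,16,has); (20,4,has); (20,16,has); (20,17,has); (21,15,has); (21,16,has); (21,17,has)
step 3: rule r1; match: 0->7, 1->0, 2->1, 3->3; deleted nodes 7; deleted edges (7,0,has); (7,1,has); (7,1,hask); (7,3,has); added nodes 22, 23, 24, 25, 26, 27, 28; added edges (25,0,has); (25,22,has); (25,24,has); (26,1,has); (26,22,has); (26,23,has); (27,3,has); (27,23,has); (27,24,has); (28,22,has); (28,23,has); (28,24,has); result: nodes: 0:pt, 1:pt, 3:pt, 4:pt, 8:pt, 9:pt, 10:pt, 11:F, 12:F, 13:F, 14:F, 15:pt, 16:pt, 17:pt, 18:F, 19:F, 20:F, 21:F, 22:pt, 23:pt, 24:pt, 25:F, 26:F, 27:F, 28:F edges: (11,0,has); (11,8,has); (11,10,has); (12,3,has); (12,8,has); (12,9,has); (13,4,has); (13,9,has); (13,10,has); (14,8,has); (14,9,has); (14,10,has); (18,1,has); (18,15,has); (18,17,has); (19,3,has); (19,15,has); (19,16,has); (20,4,has); (20,16,has); (20,17,has); (21,15,has); (21,16,has); (21,17,has); (25,0,has); (25,22,has); (25,24,has); (26,1,has); (26,22,has); (26,23,has); (27,3,has); (27,23,has); (27,24,has); (28,22,has); (28,23,has); (28,24,has)
final:
nodes: 0:pt, 1:pt, 3:pt, 4:pt, 8:pt, 9:pt, 10:pt, 11:F, 12:F, 13:F, 14:F, 15:pt, 16:pt, 17:pt, 18:F, 19:F, 20:F, 21:F, 22:pt, 23:pt, 24:pt, 25:F, 26:F, 27:F, 28:F
edges: (11,0,has); (11,8,has); (11,10,has); (12,3,has); (12,8,has); (12,9,has); (13,4,has); (13,9,has); (13,10,has); (14,8,has); (14,9,has); (14,10,has); (18,1,has); (18,15,has); (18,17,has); (19,3,has); (19,15,has); (19,16,has); (20,4,has); (20,16,has); (20,17,has); (21,15,has); (21,16,has); (21,17,has); (25,0,has); (25,22,has); (25,24,has); (26,1,has); (26,22,has); (26,23,has); (27,3,has); (27,23,has); (27,24,has); (28,22,has); (28,23,has); (28,24,has)


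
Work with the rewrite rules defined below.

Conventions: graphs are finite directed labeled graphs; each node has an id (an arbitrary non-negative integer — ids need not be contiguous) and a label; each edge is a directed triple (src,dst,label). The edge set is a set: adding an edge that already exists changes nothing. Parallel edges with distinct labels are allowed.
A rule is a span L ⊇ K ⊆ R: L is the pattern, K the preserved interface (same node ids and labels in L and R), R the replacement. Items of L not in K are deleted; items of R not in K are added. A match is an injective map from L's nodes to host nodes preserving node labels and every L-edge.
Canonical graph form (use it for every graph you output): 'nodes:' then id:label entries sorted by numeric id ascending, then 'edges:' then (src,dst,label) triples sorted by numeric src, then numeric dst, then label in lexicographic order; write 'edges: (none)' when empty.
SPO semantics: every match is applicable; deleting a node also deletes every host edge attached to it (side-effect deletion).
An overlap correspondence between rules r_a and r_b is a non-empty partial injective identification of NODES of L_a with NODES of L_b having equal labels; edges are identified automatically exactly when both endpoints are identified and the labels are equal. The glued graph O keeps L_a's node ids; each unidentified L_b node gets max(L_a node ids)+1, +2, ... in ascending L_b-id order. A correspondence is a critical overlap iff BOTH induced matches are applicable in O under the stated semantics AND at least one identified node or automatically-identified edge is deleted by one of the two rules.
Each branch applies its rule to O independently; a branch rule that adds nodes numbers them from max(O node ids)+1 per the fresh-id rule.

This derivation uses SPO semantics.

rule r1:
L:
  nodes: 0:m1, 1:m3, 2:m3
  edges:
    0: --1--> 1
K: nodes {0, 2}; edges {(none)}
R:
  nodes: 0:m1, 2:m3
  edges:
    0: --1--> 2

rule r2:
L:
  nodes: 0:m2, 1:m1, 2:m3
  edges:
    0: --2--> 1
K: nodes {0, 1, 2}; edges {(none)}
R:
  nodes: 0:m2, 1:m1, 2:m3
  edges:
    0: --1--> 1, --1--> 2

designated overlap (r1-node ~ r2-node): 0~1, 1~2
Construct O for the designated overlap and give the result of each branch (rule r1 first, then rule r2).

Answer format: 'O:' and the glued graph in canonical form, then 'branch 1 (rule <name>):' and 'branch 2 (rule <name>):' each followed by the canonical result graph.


O:
nodes: 0:m1, 1:m3, 2:m3, 3:m2
edges: (0,1,1); (3,0,2)
branch 1 (rule r1):
nodes: 0:m1, 2:m3, 3:m2
edges: (0,2,1); (3,0,2)
branch 2 (rule r2):
nodes: 0:m1, 1:m3, 2:m3, 3:m2
edges: (0,1,1); (3,0,1); (3,1,1)


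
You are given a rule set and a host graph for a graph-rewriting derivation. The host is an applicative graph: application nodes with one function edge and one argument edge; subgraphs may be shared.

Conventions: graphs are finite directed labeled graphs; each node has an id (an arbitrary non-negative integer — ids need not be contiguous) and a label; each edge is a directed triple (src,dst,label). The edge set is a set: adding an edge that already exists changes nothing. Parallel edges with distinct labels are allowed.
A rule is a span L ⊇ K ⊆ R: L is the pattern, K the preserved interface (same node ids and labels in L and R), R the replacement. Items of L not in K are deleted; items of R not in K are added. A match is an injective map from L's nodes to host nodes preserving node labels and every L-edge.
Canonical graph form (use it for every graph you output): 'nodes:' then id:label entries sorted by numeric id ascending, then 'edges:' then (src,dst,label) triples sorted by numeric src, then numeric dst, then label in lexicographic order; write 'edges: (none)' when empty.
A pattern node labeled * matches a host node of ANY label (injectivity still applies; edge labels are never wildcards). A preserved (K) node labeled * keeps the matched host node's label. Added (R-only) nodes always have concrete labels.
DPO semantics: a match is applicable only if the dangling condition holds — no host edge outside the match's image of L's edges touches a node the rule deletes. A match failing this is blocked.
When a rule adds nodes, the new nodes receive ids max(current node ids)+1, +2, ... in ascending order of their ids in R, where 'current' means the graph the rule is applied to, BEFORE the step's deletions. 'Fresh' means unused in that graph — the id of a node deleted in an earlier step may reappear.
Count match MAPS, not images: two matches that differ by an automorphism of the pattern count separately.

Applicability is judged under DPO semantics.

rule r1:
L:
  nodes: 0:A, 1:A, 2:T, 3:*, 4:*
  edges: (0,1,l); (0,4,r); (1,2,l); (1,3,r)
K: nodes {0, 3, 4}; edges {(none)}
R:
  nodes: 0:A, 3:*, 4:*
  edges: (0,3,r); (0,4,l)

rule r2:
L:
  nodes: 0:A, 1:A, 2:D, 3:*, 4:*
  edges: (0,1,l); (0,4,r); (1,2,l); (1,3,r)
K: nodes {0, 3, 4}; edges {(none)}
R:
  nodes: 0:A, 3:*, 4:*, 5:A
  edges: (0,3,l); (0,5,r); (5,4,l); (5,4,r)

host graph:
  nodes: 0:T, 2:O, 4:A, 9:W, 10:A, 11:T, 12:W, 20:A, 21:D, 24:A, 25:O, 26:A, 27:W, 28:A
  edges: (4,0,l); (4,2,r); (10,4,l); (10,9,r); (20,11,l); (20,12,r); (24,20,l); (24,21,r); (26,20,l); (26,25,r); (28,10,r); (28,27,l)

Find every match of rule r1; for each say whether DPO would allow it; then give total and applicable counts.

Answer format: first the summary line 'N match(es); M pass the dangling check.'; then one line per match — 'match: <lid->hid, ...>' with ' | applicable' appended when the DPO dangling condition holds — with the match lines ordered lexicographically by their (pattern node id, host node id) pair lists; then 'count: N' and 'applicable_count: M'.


3 match(es); 1 pass the dangling check.
match: 0->10, 1->4, 2->0, 3->2, 4->9 | applicable
match: 0->24, 1->20, 2->11, 3->12, 4->21
match: 0->26, 1->20, 2->11, 3->12, 4->25
count: 3
applicable_count: 1


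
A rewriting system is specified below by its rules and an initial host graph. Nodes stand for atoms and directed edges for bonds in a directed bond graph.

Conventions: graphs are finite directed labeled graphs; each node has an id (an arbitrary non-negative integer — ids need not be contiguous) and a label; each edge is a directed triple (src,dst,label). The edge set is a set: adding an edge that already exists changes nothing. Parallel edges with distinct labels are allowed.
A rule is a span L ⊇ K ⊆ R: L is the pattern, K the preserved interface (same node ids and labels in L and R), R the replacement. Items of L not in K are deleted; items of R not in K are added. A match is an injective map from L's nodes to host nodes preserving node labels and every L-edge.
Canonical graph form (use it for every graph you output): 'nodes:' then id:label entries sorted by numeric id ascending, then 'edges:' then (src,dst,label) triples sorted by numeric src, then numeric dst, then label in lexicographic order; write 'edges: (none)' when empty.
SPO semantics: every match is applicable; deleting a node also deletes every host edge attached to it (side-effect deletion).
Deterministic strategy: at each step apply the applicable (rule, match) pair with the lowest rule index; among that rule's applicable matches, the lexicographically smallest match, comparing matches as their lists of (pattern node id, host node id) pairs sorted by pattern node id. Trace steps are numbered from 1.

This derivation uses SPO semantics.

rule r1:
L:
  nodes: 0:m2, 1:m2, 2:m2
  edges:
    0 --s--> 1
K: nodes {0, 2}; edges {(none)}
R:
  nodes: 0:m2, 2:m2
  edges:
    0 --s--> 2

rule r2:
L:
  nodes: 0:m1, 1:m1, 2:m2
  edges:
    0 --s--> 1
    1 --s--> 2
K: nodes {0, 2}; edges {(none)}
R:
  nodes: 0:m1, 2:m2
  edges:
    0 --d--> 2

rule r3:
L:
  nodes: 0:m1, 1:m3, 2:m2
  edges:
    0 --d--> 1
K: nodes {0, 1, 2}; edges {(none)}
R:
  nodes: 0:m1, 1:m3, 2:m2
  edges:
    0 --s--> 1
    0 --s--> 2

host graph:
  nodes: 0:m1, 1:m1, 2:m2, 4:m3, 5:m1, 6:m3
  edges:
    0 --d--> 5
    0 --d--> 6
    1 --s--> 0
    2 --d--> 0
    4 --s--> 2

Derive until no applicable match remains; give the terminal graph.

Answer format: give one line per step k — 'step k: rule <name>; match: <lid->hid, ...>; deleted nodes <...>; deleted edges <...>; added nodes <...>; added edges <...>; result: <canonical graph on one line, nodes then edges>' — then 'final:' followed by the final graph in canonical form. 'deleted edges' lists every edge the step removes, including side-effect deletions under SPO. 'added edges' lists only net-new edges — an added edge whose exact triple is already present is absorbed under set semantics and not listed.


step 1: rule r3; match: 0->0, 1->6, 2->2; deleted nodes (none); deleted edges (0,6,d); added nodes (none); added edges (0,2,s); (0,6,s); result: nodes: 0:m1, 1:m1, 2:m2, 4:m3, 5:m1, 6:m3 edges: (0,2,s); (0,5,d); (0,6,s); (1,0,s); (2,0,d); (4,2,s)
step 2: rule r2; match: 0->1, 1->0, 2->2; deleted nodes 0; deleted edges (0,2,s); (0,5,d); (0,6,s); (1,0,s); (2,0,d); added nodes (none); added edges (1,2,d); result: nodes: 1:m1, 2:m2, 4:m3, 5:m1, 6:m3 edges: (1,2,d); (4,2,s)
final:
nodes: 1:m1, 2:m2, 4:m3, 5:m1, 6:m3
edges: (1,2,d); (4,2,s)


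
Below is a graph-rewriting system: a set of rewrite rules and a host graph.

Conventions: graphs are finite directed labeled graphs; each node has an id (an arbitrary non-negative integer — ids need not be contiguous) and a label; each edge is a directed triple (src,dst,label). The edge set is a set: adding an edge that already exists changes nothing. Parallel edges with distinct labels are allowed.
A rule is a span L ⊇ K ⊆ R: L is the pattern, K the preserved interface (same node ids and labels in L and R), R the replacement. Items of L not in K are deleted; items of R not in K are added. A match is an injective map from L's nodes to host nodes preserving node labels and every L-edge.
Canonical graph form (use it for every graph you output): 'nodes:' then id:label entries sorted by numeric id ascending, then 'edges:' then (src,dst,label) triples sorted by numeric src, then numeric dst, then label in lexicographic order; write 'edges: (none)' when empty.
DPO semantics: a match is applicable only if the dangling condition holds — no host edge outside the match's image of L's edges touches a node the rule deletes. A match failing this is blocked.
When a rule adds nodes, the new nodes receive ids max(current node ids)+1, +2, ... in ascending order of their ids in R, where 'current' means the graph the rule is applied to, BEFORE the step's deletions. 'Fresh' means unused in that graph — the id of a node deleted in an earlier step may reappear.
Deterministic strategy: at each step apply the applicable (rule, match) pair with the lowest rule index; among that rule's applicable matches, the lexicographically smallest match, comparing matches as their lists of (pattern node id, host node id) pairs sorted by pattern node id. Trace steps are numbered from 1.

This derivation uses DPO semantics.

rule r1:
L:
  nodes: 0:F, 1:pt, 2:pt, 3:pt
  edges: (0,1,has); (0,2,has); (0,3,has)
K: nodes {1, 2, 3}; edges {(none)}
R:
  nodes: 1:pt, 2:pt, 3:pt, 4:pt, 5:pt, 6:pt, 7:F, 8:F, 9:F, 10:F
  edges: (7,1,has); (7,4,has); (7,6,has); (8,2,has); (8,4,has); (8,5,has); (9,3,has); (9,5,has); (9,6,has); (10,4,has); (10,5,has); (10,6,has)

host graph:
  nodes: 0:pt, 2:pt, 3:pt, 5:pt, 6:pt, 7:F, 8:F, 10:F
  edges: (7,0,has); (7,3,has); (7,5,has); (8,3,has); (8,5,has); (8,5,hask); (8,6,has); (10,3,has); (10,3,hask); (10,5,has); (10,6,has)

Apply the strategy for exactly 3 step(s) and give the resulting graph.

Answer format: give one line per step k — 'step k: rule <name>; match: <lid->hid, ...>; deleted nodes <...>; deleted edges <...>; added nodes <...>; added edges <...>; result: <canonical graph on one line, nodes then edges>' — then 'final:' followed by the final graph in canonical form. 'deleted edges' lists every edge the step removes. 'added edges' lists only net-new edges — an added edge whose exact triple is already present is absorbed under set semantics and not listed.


step 1: rule r1; match: 0->7, 1->0, 2->3, 3->5; deleted nodes 7; deleted edges (7,0,has); (7,3,has); (7,5,has); added nodes 11, 12, 13, 14, 15, 16, 17; added edges (14,0,has); (14,11,has); (14,13,has); (15,3,has); (15,11,has); (15,12,has); (16,5,has); (16,12,has); (16,13,has); (17,11,has); (17,12,has); (17,13,has); result: nodes: 0:pt, 2:pt, 3:pt, 5:pt, 6:pt, 8:F, 10:F, 11:pt, 12:pt, 13:pt, 14:F, 15:F, 16:F, 17:F edges: (8,3,has); (8,5,has); (8,5,hask); (8,6,has); (10,3,has); (10,3,hask); (10,5,has); (10,6,has); (14,0,has); (14,11,has); (14,13,has); (15,3,has); (15,11,has); (15,12,has); (16,5,has); (16,12,has); (16,13,has); (17,11,has); (17,12,has); (17,13,has)
step 2: rule r1; match: 0->14, 1->0, 2->11, 3->13; deleted nodes 14; deleted edges (14,0,has); (14,11,has); (14,13,has); added nodes 18, 19, 20, 21, 22, 23, 24; added edges (21,0,has); (21,18,has); (21,20,has); (22,11,has); (22,18,has); (22,19,has); (23,13,has); (23,19,has); (23,20,has); (24,18,has); (24,19,has); (24,20,has); result: nodes: 0:pt, 2:pt, 3:pt, 5:pt, 6:pt, 8:F, 10:F, 11:pt, 12:pt, 13:pt, 15:F, 16:F, 17:F, 18:pt, 19:pt, 20:pt, 21:F, 22:F, 23:F, 24:F edges: (8,3,has); (8,5,has); (8,5,hask); (8,6,has); (10,3,has); (10,3,hask); (10,5,has); (10,6,has); (15,3,has); (15,11,has); (15,12,has); (16,5,has); (16,12,has); (16,13,has); (17,11,has); (17,12,has); (17,13,has); (21,0,has); (21,18,has); (21,20,has); (22,11,has); (22,18,has); (22,19,has); (23,13,has); (23,19,has); (23,20,has); (24,18,has); (24,19,has); (24,20,has)
step 3: rule r1; match: 0->15, 1->3, 2->11, 3->12; deleted nodes 15; deleted edges (15,3,has); (15,11,has); (15,12,has); added nodes 25, 26, 27, 28, 29, 30, 31; added edges (28,3,has); (28,25,has); (28,27,has); (29,11,has); (29,25,has); (29,26,has); (30,12,has); (30,26,has); (30,27,has); (31,25,has); (31,26,has); (31,27,has); result: nodes: 0:pt, 2:pt, 3:pt, 5:pt, 6:pt, 8:F, 10:F, 11:pt, 12:pt, 13:pt, 16:F, 17:F, 18:pt, 19:pt, 20:pt, 21:F, 22:F, 23:F, 24:F, 25:pt, 26:pt, 27:pt, 28:F, 29:F, 30:F, 31:F edges: (8,3,has); (8,5,has); (8,5,hask); (8,6,has); (10,3,has); (10,3,hask); (10,5,has); (10,6,has); (16,5,has); (16,12,has); (16,13,has); (17,11,has); (17,12,has); (17,13,has); (21,0,has); (21,18,has); (21,20,has); (22,11,has); (22,18,has); (22,19,has); (23,13,has); (23,19,has); (23,20,has); (24,18,has); (24,19,has); (24,20,has); (28,3,has); (28,25,has); (28,27,has); (29,11,has); (29,25,has); (29,26,has); (30,12,has); (30,26,has); (30,27,has); (31,25,has); (31,26,has); (31,27,has)
final:
nodes: 0:pt, 2:pt, 3:pt, 5:pt, 6:pt, 8:F, 10:F, 11:pt, 12:pt, 13:pt, 16:F, 17:F, 18:pt, 19:pt, 20:pt, 21:F, 22:F, 23:F, 24:F, 25:pt, 26:pt, 27:pt, 28:F, 29:F, 30:F, 31:F
edges: (8,3,has); (8,5,has); (8,5,hask); (8,6,has); (10,3,has); (10,3,hask); (10,5,has); (10,6,has); (16,5,has); (16,12,has); (16,13,has); (17,11,has); (17,12,has); (17,13,has); (21,0,has); (21,18,has); (21,20,has); (22,11,has); (22,18,has); (22,19,has); (23,13,has); (23,19,has); (23,20,has); (24,18,has); (24,19,has); (24,20,has); (28,3,has); (28,25,has); (28,27,has); (29,11,has); (29,25,has); (29,26,has); (30,12,has); (30,26,has); (30,27,has); (31,25,has); (31,26,has); (31,27,has)


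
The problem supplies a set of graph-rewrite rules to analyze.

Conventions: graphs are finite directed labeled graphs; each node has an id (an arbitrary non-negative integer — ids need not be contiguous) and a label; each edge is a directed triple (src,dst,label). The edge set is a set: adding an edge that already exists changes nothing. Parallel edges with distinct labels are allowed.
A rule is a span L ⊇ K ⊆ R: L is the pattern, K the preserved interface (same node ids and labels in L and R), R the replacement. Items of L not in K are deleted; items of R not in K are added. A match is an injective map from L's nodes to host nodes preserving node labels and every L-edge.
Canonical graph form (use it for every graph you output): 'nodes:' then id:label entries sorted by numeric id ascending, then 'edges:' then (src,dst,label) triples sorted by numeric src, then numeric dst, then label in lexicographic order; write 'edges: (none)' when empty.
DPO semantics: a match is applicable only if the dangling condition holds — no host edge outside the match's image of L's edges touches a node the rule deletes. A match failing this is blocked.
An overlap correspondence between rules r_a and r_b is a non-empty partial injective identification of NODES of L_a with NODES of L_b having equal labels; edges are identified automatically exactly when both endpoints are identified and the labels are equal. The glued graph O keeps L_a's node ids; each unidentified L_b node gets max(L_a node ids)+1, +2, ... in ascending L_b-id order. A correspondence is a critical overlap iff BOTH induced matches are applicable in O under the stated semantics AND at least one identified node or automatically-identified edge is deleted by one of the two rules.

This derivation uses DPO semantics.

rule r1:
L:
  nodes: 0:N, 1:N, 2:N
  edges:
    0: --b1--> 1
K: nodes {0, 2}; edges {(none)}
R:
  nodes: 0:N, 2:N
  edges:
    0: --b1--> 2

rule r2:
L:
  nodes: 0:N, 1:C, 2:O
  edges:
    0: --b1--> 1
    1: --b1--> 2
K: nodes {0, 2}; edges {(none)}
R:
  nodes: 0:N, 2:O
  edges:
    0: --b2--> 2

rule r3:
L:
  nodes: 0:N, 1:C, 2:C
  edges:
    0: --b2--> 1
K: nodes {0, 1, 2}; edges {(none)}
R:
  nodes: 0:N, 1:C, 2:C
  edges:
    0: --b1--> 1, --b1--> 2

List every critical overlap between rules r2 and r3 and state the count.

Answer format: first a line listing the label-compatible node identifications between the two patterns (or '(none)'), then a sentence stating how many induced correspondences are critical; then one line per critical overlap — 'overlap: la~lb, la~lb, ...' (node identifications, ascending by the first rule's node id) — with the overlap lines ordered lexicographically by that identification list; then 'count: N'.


label-compatible node identifications between L(r2) and L(r3): 0~0, 1~1, 1~2
2 of the induced correspondences are critical overlaps of r2 and r3.
overlap: 0~0, 1~2
overlap: 1~2
count: 2


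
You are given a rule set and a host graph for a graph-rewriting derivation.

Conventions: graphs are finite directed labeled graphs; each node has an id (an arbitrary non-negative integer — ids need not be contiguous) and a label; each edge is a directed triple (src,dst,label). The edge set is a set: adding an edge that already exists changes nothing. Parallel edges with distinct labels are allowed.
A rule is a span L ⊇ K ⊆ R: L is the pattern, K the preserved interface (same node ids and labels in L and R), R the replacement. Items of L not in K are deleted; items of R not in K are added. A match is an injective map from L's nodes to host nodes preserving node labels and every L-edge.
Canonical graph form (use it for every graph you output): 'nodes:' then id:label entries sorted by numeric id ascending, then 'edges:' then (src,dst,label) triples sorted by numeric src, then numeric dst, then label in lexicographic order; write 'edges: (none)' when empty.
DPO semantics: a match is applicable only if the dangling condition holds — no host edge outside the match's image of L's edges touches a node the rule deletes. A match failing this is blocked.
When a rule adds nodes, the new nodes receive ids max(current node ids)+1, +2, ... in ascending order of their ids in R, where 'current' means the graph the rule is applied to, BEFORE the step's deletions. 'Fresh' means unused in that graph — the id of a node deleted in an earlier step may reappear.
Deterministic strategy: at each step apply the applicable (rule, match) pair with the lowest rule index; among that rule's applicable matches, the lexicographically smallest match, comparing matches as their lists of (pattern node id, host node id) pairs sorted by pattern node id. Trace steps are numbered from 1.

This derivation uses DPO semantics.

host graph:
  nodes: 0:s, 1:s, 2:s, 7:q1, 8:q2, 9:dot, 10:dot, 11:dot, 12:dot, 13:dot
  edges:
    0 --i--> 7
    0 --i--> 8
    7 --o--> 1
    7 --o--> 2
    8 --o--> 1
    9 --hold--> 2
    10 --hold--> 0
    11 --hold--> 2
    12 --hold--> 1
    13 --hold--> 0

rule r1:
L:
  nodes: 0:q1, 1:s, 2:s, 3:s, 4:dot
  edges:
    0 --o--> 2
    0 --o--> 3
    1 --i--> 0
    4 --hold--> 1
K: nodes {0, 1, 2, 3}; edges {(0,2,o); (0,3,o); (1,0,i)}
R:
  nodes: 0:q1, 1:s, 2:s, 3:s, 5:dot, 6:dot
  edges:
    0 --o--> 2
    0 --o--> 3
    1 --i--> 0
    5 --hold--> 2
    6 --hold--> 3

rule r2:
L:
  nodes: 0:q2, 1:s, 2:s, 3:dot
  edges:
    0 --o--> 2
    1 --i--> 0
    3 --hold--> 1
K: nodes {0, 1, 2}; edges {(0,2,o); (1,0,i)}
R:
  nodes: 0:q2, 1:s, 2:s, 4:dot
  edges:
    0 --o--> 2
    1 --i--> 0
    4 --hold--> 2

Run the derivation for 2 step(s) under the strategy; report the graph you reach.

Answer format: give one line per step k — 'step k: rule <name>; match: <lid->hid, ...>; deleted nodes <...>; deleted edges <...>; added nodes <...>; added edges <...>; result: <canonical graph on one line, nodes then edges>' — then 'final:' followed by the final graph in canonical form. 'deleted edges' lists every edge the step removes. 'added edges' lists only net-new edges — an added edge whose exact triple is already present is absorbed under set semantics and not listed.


step 1: rule r1; match: 0->7, 1->0, 2->1, 3->2, 4->10; deleted nodes 10; deleted edges (10,0,hold); added nodes 14, 15; added edges (14,1,hold); (15,2,hold); result: nodes: 0:s, 1:s, 2:s, 7:q1, 8:q2, 9:dot, 11:dot, 12:dot, 13:dot, 14:dot, 15:dot edges: (0,7,i); (0,8,i); (7,1,o); (7,2,o); (8,1,o); (9,2,hold); (11,2,hold); (12,1,hold); (13,0,hold); (14,1,hold); (15,2,hold)
step 2: rule r1; match: 0->7, 1->0, 2->1, 3->2, 4->13; deleted nodes 13; deleted edges (13,0,hold); added nodes 16, 17; added edges (16,1,hold); (17,2,hold); result: nodes: 0:s, 1:s, 2:s, 7:q1, 8:q2, 9:dot, 11:dot, 12:dot, 14:dot, 15:dot, 16:dot, 17:dot edges: (0,7,i); (0,8,i); (7,1,o); (7,2,o); (8,1,o); (9,2,hold); (11,2,hold); (12,1,hold); (14,1,hold); (15,2,hold); (16,1,hold); (17,2,hold)
final:
nodes: 0:s, 1:s, 2:s, 7:q1, 8:q2, 9:dot, 11:dot, 12:dot, 14:dot, 15:dot, 16:dot, 17:dot
edges: (0,7,i); (0,8,i); (7,1,o); (7,2,o); (8,1,o); (9,2,hold); (11,2,hold); (12,1,hold); (14,1,hold); (15,2,hold); (16,1,hold); (17,2,hold)


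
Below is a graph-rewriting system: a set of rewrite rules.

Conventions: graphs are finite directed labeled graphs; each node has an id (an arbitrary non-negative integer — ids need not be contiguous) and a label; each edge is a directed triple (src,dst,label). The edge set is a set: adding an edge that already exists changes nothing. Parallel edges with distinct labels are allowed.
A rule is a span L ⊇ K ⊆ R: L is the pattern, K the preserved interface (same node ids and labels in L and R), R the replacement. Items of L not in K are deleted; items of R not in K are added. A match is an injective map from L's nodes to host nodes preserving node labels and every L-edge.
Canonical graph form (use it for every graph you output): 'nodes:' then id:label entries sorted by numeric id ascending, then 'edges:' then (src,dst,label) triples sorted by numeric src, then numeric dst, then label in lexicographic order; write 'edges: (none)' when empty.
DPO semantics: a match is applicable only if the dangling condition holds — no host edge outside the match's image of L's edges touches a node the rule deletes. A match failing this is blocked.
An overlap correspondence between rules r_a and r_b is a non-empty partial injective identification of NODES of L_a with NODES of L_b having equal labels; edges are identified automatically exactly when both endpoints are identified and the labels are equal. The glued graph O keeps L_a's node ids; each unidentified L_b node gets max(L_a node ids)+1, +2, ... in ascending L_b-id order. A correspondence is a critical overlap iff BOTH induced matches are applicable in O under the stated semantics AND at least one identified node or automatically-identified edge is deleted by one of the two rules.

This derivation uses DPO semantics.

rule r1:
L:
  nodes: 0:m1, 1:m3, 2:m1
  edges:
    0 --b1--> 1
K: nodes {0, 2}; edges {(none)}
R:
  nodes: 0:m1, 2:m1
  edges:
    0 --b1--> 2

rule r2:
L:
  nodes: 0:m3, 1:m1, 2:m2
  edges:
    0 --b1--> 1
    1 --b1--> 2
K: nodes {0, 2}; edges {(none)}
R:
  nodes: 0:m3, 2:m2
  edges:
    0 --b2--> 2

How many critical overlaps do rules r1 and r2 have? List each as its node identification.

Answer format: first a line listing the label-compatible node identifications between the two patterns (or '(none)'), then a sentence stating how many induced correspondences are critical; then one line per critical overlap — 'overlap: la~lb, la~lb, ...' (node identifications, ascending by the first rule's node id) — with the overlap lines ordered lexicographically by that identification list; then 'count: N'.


label-compatible node identifications between L(r1) and L(r2): 0~1, 1~0, 2~1
1 of the induced correspondences is a critical overlap of r1 and r2.
overlap: 2~1
count: 1


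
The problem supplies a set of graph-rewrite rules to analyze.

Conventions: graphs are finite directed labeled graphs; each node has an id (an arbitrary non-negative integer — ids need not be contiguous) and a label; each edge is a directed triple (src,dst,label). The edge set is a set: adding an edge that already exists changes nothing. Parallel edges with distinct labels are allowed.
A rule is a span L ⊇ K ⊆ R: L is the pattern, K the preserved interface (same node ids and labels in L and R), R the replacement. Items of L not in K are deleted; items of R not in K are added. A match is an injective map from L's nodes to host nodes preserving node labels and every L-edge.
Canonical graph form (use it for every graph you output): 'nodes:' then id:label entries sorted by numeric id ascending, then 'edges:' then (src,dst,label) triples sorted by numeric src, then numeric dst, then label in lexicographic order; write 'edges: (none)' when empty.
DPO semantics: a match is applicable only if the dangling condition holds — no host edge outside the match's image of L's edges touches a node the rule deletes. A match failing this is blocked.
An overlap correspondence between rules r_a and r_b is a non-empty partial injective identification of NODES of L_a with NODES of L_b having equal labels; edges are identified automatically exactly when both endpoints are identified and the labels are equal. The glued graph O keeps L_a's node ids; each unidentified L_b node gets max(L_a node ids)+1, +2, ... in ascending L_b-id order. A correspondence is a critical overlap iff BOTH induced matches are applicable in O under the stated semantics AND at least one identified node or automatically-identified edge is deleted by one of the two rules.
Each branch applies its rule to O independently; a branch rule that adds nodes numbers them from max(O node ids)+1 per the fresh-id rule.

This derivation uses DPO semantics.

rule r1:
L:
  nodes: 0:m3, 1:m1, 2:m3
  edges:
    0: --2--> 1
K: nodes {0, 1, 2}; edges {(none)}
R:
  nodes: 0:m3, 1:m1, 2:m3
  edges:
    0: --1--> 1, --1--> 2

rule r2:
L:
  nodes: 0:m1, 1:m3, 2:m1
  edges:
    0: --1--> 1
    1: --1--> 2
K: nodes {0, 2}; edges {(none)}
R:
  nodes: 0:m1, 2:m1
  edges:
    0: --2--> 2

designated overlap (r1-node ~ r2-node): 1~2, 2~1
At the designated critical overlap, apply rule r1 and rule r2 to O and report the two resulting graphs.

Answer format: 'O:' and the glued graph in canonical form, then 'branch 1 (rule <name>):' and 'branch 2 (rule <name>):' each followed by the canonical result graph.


O:
nodes: 0:m3, 1:m1, 2:m3, 3:m1
edges: (0,1,2); (2,1,1); (3,2,1)
branch 1 (rule r1):
nodes: 0:m3, 1:m1, 2:m3, 3:m1
edges: (0,1,1); (0,2,1); (2,1,1); (3,2,1)
branch 2 (rule r2):
nodes: 0:m3, 1:m1, 3:m1
edges: (0,1,2); (3,1,2)


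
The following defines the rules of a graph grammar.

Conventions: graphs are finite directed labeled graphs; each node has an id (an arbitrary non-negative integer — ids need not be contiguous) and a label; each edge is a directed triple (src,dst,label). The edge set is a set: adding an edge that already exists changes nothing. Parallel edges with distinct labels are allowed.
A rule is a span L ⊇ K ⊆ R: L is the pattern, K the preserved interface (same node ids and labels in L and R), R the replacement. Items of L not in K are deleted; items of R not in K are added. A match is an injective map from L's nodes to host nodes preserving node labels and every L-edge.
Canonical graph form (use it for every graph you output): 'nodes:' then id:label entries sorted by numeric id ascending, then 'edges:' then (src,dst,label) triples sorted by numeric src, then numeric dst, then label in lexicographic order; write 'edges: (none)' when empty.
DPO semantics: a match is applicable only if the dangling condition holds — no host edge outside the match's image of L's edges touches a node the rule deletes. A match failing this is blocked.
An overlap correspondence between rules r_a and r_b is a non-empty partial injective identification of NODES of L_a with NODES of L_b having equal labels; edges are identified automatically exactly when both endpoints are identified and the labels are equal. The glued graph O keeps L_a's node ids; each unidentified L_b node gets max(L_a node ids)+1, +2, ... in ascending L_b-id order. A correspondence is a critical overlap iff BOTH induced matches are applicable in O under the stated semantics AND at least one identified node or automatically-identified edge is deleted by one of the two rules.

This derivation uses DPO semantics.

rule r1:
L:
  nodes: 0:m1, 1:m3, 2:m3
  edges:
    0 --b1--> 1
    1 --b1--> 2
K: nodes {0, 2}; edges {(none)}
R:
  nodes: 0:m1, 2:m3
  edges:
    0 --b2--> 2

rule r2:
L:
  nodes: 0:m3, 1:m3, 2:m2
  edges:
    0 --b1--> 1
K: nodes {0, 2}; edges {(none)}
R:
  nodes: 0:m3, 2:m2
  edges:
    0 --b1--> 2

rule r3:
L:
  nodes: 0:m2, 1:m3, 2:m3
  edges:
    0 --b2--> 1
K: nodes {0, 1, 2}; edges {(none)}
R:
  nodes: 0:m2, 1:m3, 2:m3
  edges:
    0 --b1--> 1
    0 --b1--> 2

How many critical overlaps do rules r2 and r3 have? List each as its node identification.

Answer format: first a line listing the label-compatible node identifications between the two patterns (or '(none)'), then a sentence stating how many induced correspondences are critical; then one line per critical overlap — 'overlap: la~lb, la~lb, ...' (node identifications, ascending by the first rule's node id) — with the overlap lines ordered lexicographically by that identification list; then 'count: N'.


label-compatible node identifications between L(r2) and L(r3): 0~1, 0~2, 1~1, 1~2, 2~0
4 of the induced correspondences are critical overlaps of r2 and r3.
overlap: 0~1, 1~2
overlap: 0~1, 1~2, 2~0
overlap: 1~2
overlap: 1~2, 2~0
count: 4


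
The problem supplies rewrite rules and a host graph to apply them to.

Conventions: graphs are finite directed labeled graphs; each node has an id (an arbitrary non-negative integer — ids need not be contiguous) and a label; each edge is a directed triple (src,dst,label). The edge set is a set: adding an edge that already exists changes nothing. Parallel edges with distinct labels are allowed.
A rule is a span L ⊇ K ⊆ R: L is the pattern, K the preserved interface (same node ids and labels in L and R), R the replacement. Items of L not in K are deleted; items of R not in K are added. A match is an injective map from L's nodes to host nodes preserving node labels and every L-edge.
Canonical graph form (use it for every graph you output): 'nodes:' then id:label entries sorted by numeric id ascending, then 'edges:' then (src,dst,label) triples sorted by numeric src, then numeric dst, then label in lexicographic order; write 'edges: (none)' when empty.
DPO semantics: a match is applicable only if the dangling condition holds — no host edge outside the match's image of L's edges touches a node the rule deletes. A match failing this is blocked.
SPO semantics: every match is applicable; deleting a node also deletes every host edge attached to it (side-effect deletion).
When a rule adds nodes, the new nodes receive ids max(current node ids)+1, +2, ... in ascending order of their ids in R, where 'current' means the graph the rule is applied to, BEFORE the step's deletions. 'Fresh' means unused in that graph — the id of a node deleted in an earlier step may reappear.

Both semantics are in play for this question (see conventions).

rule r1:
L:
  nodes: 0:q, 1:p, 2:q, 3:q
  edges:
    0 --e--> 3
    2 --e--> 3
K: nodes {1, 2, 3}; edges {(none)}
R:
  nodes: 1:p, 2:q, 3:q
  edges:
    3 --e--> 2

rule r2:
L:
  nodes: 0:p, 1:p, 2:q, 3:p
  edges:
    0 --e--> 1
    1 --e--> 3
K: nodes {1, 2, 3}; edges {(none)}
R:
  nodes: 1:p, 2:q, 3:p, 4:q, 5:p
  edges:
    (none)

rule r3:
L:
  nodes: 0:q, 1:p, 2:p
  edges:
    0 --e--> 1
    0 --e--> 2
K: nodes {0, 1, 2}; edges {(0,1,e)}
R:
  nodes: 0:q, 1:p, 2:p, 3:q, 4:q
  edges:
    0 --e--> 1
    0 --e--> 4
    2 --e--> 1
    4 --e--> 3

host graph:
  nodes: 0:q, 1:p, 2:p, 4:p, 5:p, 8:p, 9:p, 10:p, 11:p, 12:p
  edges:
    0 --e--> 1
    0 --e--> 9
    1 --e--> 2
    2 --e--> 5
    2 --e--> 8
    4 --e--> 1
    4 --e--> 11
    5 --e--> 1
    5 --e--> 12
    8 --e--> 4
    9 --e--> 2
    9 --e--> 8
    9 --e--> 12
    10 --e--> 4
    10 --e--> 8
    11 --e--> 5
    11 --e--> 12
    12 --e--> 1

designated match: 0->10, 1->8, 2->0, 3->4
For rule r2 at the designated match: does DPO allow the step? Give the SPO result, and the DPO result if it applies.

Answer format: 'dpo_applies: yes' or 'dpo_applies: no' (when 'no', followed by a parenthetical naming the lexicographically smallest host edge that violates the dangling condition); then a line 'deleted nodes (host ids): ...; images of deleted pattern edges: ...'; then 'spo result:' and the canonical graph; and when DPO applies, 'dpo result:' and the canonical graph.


dpo_applies: no
(the rule deletes node 10, which keeps host edge (10,4,e) outside the match image — the dangling condition fails, DPO blocks; SPO proceeds and side-deletes such edges)
deleted nodes (host ids): 10; images of deleted pattern edges: (8,4,e); (10,8,e)
spo result:
nodes: 0:q, 1:p, 2:p, 4:p, 5:p, 8:p, 9:p, 11:p, 12:p, 13:q, 14:p
edges: (0,1,e); (0,9,e); (1,2,e); (2,5,e); (2,8,e); (4,1,e); (4,11,e); (5,1,e); (5,12,e); (9,2,e); (9,8,e); (9,12,e); (11,5,e); (11,12,e); (12,1,e)


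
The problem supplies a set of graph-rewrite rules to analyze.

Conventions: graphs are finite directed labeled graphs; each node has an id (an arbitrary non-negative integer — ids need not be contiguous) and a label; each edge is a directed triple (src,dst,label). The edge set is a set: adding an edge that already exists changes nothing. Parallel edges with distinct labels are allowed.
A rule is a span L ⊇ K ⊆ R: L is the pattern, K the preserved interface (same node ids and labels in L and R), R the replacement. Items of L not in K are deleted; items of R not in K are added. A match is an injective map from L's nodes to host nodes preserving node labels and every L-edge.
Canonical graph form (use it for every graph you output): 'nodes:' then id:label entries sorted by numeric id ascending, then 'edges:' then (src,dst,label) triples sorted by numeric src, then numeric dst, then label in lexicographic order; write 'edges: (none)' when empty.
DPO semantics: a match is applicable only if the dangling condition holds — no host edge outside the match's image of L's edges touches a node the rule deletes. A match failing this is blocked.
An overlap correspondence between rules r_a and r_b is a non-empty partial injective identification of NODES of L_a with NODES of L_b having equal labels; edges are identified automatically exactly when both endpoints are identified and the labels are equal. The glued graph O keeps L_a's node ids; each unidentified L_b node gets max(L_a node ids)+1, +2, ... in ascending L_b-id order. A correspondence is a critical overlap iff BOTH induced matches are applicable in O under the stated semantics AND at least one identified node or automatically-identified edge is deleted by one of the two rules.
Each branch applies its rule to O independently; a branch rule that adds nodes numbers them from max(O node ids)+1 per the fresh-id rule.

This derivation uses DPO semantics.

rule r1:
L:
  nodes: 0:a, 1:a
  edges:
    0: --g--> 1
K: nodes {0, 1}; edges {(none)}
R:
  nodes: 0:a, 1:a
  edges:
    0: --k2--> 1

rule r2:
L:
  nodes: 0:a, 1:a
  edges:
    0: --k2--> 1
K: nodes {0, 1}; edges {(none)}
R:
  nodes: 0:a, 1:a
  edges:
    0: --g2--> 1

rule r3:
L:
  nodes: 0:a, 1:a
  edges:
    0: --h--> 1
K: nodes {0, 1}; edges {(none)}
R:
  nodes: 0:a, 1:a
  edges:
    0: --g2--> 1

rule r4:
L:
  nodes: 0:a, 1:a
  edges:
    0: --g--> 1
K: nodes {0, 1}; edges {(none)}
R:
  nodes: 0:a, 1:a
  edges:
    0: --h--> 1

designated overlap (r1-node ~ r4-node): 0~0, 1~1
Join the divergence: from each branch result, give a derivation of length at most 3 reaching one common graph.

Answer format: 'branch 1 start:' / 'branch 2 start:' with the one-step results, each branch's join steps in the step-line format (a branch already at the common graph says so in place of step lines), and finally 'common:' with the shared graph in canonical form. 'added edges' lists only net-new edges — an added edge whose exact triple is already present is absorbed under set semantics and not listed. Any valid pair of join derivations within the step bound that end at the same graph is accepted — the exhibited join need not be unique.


branch 1 start:
nodes: 0:a, 1:a
edges: (0,1,k2)
branch 2 start:
nodes: 0:a, 1:a
edges: (0,1,h)
branch 1 step 1: rule r2; match: 0->0, 1->1; deleted nodes (none); deleted edges (0,1,k2); added nodes (none); added edges (0,1,g2); result: nodes: 0:a, 1:a edges: (0,1,g2)
branch 2 step 1: rule r3; match: 0->0, 1->1; deleted nodes (none); deleted edges (0,1,h); added nodes (none); added edges (0,1,g2); result: nodes: 0:a, 1:a edges: (0,1,g2)
common:
nodes: 0:a, 1:a
edges: (0,1,g2)
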